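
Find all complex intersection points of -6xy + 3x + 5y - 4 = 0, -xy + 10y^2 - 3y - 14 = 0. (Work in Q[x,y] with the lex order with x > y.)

Compute a lex Gröbner basis by Buchberger's algorithm.
f_1 = -6xy + 3x + 5y - 4, LT = xy.
f_2 = -xy + 10y^2 - 3y - 14, LT = xy.

S(f_1,f_2): lcm = xy. S = -1/2x + 10y^2 - 23/6y - 40/3.
  leading term x: no divisor's leading term divides it; move -1/2x to the remainder.
  leading term y^2: no divisor's leading term divides it; move 10y^2 to the remainder.
  leading term y: no divisor's leading term divides it; move -23/6y to the remainder.
  leading term 1: no divisor's leading term divides it; move -40/3 to the remainder.
  remainder -1/2x + 10y^2 - 23/6y - 40/3 ≠ 0; add h_3 = -1/2x + 10y^2 - 23/6y - 40/3 to the basis.

S(f_1,h_3): lcm = xy. S = -1/2x + 20y^3 - 23/3y^2 - 55/2y + 2/3.
  leading term x: subtract (1)·h_3 from -1/2x + 20y^3 - 23/3y^2 - 55/2y + 2/3 → 20y^3 - 53/3y^2 - 71/3y + 14
  leading term y^3: no divisor's leading term divides it; move 20y^3 to the remainder.
  leading term y^2: no divisor's leading term divides it; move -53/3y^2 to the remainder.
  leading term y: no divisor's leading term divides it; move -71/3y to the remainder.
  leading term 1: no divisor's leading term divides it; move 14 to the remainder.
  remainder 20y^3 - 53/3y^2 - 71/3y + 14 ≠ 0; add h_4 = 20y^3 - 53/3y^2 - 71/3y + 14 to the basis.

The other S-polynomials (S(f_2,h_3), S(f_1,h_4), S(f_2,h_4), S(h_3,h_4)) all reduce to 0 modulo the current basis, so we have a Gröbner basis.
Inter-reduce: drop elements whose leading term is divisible by another's, tail-reduce, and make monic.
Reduced Gröbner basis: {x - 20y^2 + 23/3y + 80/3, y^3 - 53/60y^2 - 71/60y + 7/10}.

The lex basis is triangular: the last element involves only y. Solving y^3 - 53/60y^2 - 71/60y + 7/10 = 0 gives y ∈ {-1, 113/120 - sqrt(2689)/120, sqrt(2689)/120 + 113/120}; substituting each value into the earlier elements determines the remaining variables.
  y = -1: the earlier basis element becomes x - 1 = 0, giving x = 1 — point (1, -1).
  y = 113/120 - sqrt(2689)/120: the earlier basis element becomes x + 149/12 + sqrt(2689)/4 = 0, giving x = -sqrt(2689)/4 - 149/12 — point (-sqrt(2689)/4 - 149/12, 113/120 - sqrt(2689)/120).
  y = sqrt(2689)/120 + 113/120: the earlier basis element becomes x - sqrt(2689)/4 + 149/12 = 0, giving x = -149/12 + sqrt(2689)/4 — point (-149/12 + sqrt(2689)/4, sqrt(2689)/120 + 113/120).

{(1, -1), (-sqrt(2689)/4 - 149/12, 113/120 - sqrt(2689)/120), (-149/12 + sqrt(2689)/4, sqrt(2689)/120 + 113/120)}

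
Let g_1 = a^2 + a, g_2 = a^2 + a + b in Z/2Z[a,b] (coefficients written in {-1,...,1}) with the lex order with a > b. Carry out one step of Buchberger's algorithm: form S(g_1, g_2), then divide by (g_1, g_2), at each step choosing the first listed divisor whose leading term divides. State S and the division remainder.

lcm(LM(g_1), LM(g_2)) = a^2.
S = (lcm/LT(g_1))·g_1 − (lcm/LT(g_2))·g_2 = b.
Reduce S modulo (g_1, g_2) in that order:
  leading term b: no divisor's leading term divides it; move b to the remainder.
The remainder b is nonzero, so it would be added as the next basis element.

S(g_1, g_2) = b; remainder on division = b.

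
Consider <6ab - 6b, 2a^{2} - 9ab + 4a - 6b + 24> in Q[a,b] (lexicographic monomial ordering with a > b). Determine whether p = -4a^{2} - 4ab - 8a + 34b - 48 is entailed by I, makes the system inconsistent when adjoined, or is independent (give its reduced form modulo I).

First compute the reduced Gröbner basis of I by Buchberger's algorithm.
f_1 = 6ab - 6b, LT = ab.
f_2 = 2a^{2} - 9ab + 4a - 6b + 24, LT = a^{2}.

S(f_1,f_2): lcm = a^{2}b. S = \tfrac{9}{2}ab^{2} - 3ab + 3b^{2} - 12b.
  leading term ab^{2}: subtract (\tfrac{3}{4}b)·f_1 from \tfrac{9}{2}ab^{2} - 3ab + 3b^{2} - 12b → -3ab + \tfrac{15}{2}b^{2} - 12b
  leading term ab: subtract (-\tfrac{1}{2})·f_1 from -3ab + \tfrac{15}{2}b^{2} - 12b → \tfrac{15}{2}b^{2} - 15b
  leading term b^{2}: no divisor's leading term divides it; move \tfrac{15}{2}b^{2} to the remainder.
  leading term b: no divisor's leading term divides it; move -15b to the remainder.
  remainder \tfrac{15}{2}b^{2} - 15b ≠ 0; add h_3 = \tfrac{15}{2}b^{2} - 15b to the basis.

S(f_1,h_3): lcm = ab^{2}. S = 2ab - b^{2}.
  leading term ab: subtract (\tfrac{1}{3})·f_1 from 2ab - b^{2} → -b^{2} + 2b
  leading term b^{2}: subtract (-\tfrac{2}{15})·h_3 from -b^{2} + 2b → 0
  remainder 0.

S(f_2,h_3): leading monomials are coprime, so the S-polynomial reduces to 0 (Buchberger's first criterion).
Every S-polynomial of the final basis reduces to 0, so we have a Gröbner basis.
Inter-reduce: drop elements whose leading term is divisible by another's, tail-reduce, and make monic.
Reduced Gröbner basis: {a^{2} + 2a - \tfrac{15}{2}b + 12, ab - b, b^{2} - 2b}.
Label its elements g_1 = a^{2} + 2a - \tfrac{15}{2}b + 12, g_2 = ab - b, g_3 = b^{2} - 2b.

Reduce p = -4a^{2} - 4ab - 8a + 34b - 48 modulo G:
  leading term a^{2}: subtract (-4)·g_1 from -4a^{2} - 4ab - 8a + 34b - 48 → -4ab + 4b
  leading term ab: subtract (-4)·g_2 from -4ab + 4b → 0
  normal form = 0.
Since the normal form is 0, p ∈ I.

The remainder on division by a Gröbner basis is unique — it is the normal form.

-4a^{2} - 4ab - 8a + 34b - 48 lies in I (it reduces to 0).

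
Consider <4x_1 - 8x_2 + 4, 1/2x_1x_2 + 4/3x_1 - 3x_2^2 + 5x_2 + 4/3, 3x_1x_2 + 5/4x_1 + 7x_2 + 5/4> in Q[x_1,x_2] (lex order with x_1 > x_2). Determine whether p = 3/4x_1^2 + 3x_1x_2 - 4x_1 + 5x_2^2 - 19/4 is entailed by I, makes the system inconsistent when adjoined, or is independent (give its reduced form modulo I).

3/4x_1^2 + 3x_1x_2 - 4x_1 + 5x_2^2 - 19/4 lies in I (it reduces to 0).

First compute the reduced Gröbner basis of I by Buchberger's algorithm.
f_1 = 4x_1 - 8x_2 + 4, LT = x_1.
f_2 = 1/2x_1x_2 + 4/3x_1 - 3x_2^2 + 5x_2 + 4/3, LT = x_1x_2.
f_3 = 3x_1x_2 + 5/4x_1 + 7x_2 + 5/4, LT = x_1x_2.

S(f_1,f_2): lcm = x_1x_2. S = -8/3x_1 + 4x_2^2 - 9x_2 - 8/3.
  leading term x_1: subtract (-2/3)·f_1 from -8/3x_1 + 4x_2^2 - 9x_2 - 8/3 → 4x_2^2 - 43/3x_2
  leading term x_2^2: no divisor's leading term divides it; move 4x_2^2 to the remainder.
  leading term x_2: no divisor's leading term divides it; move -43/3x_2 to the remainder.
  remainder 4x_2^2 - 43/3x_2 ≠ 0; add h_4 = 4x_2^2 - 43/3x_2 to the basis.

S(f_1,f_3): lcm = x_1x_2. S = -5/12x_1 - 2x_2^2 - 4/3x_2 - 5/12.
  leading term x_1: subtract (-5/48)·f_1 from -5/12x_1 - 2x_2^2 - 4/3x_2 - 5/12 → -2x_2^2 - 13/6x_2
  leading term x_2^2: subtract (-1/2)·h_4 from -2x_2^2 - 13/6x_2 → -28/3x_2
  leading term x_2: no divisor's leading term divides it; move -28/3x_2 to the remainder.
  remainder -28/3x_2 ≠ 0; add h_5 = -28/3x_2 to the basis.

S(f_2,f_3): lcm = x_1x_2. S = 9/4x_1 - 6x_2^2 + 23/3x_2 + 9/4.
  leading term x_1: subtract (9/16)·f_1 from 9/4x_1 - 6x_2^2 + 23/3x_2 + 9/4 → -6x_2^2 + 73/6x_2
  leading term x_2^2: subtract (-3/2)·h_4 from -6x_2^2 + 73/6x_2 → -28/3x_2
  leading term x_2: subtract (1)·h_5 from -28/3x_2 → 0
  remainder 0.

S(f_1,h_4): leading monomials are coprime, so the S-polynomial reduces to 0 (Buchberger's first criterion).
S(f_2,h_4): lcm = x_1x_2^2. S = 25/4x_1x_2 - 6x_2^3 + 10x_2^2 + 8/3x_2.
  leading term x_1x_2: subtract (25/16x_2)·f_1 from 25/4x_1x_2 - 6x_2^3 + 10x_2^2 + 8/3x_2 → -6x_2^3 + 45/2x_2^2 - 43/12x_2
  leading term x_2^3: subtract (-3/2x_2)·h_4 from -6x_2^3 + 45/2x_2^2 - 43/12x_2 → x_2^2 - 43/12x_2
  leading term x_2^2: subtract (1/4)·h_4 from x_2^2 - 43/12x_2 → 0
  remainder 0.

S(f_3,h_4): lcm = x_1x_2^2. S = 4x_1x_2 + 7/3x_2^2 + 5/12x_2.
  leading term x_1x_2: subtract (x_2)·f_1 from 4x_1x_2 + 7/3x_2^2 + 5/12x_2 → 31/3x_2^2 - 43/12x_2
  leading term x_2^2: subtract (31/12)·h_4 from 31/3x_2^2 - 43/12x_2 → 301/9x_2
  leading term x_2: subtract (-43/12)·h_5 from 301/9x_2 → 0
  remainder 0.

S(f_1,h_5): leading monomials are coprime, so the S-polynomial reduces to 0 (Buchberger's first criterion).
S(f_2,h_5): lcm = x_1x_2. S = 8/3x_1 - 6x_2^2 + 10x_2 + 8/3.
  leading term x_1: subtract (2/3)·f_1 from 8/3x_1 - 6x_2^2 + 10x_2 + 8/3 → -6x_2^2 + 46/3x_2
  leading term x_2^2: subtract (-3/2)·h_4 from -6x_2^2 + 46/3x_2 → -37/6x_2
  leading term x_2: subtract (37/56)·h_5 from -37/6x_2 → 0
  remainder 0.

S(f_3,h_5): lcm = x_1x_2. S = 5/12x_1 + 7/3x_2 + 5/12.
  leading term x_1: subtract (5/48)·f_1 from 5/12x_1 + 7/3x_2 + 5/12 → 19/6x_2
  leading term x_2: subtract (-19/56)·h_5 from 19/6x_2 → 0
  remainder 0.

S(h_4,h_5): lcm = x_2^2. S = -43/12x_2.
  leading term x_2: subtract (43/112)·h_5 from -43/12x_2 → 0
  remainder 0.

Every S-polynomial of the final basis reduces to 0, so we have a Gröbner basis.
Inter-reduce: drop elements whose leading term is divisible by another's, tail-reduce, and make monic.
Reduced Gröbner basis: {x_1 + 1, x_2}.
Label its elements g_1 = x_1 + 1, g_2 = x_2.

Reduce p = 3/4x_1^2 + 3x_1x_2 - 4x_1 + 5x_2^2 - 19/4 modulo G:
  leading term x_1^2: subtract (3/4x_1)·g_1 from 3/4x_1^2 + 3x_1x_2 - 4x_1 + 5x_2^2 - 19/4 → 3x_1x_2 - 19/4x_1 + 5x_2^2 - 19/4
  leading term x_1x_2: subtract (3x_2)·g_1 from 3x_1x_2 - 19/4x_1 + 5x_2^2 - 19/4 → -19/4x_1 + 5x_2^2 - 3x_2 - 19/4
  leading term x_1: subtract (-19/4)·g_1 from -19/4x_1 + 5x_2^2 - 3x_2 - 19/4 → 5x_2^2 - 3x_2
  leading term x_2^2: subtract (5x_2)·g_2 from 5x_2^2 - 3x_2 → -3x_2
  leading term x_2: subtract (-3)·g_2 from -3x_2 → 0
  normal form = 0.
Since the normal form is 0, p ∈ I.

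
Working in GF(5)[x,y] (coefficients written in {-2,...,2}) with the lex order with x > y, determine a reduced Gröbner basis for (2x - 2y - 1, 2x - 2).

f_1 = 2x - 2y - 1, LT = x.
f_2 = 2x - 2, LT = x.

S(f_1,f_2): lcm = x. S = -y - 2.
  reduce S modulo (f_1, f_2):
  remainder -y - 2 ≠ 0; add g_3 = -y - 2 to the basis.

The other S-polynomials (S(f_1,g_3), S(f_2,g_3)) all reduce to 0 modulo the current basis, so we have a Gröbner basis.
Inter-reduce: drop elements whose leading term is divisible by another's, tail-reduce, and make monic.

G = {x - 1, y + 2}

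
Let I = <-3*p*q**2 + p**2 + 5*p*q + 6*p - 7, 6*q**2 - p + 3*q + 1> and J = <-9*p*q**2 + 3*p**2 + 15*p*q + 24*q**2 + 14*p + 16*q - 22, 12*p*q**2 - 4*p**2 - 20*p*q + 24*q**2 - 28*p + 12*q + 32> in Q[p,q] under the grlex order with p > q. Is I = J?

Since reduced Gröbner bases are canonical representatives of ideals under a given ordering, it suffices to compute and compare them.
Buchberger on the first generating set:
f_1 = -3*p*q**2 + p**2 + 5*p*q + 6*p - 7, LT = p*q**2.
f_2 = 6*q**2 - p + 3*q + 1, LT = q**2.

S(f_1,f_2): lcm = p*q**2. S = -1/6*p**2 - 13/6*p*q - 13/6*p + 7/3.
  leading term p**2: no divisor's leading term divides it; move -1/6*p**2 to the remainder.
  leading term p*q: no divisor's leading term divides it; move -13/6*p*q to the remainder.
  leading term p: no divisor's leading term divides it; move -13/6*p to the remainder.
  leading term 1: no divisor's leading term divides it; move 7/3 to the remainder.
  remainder -1/6*p**2 - 13/6*p*q - 13/6*p + 7/3 ≠ 0; add g_3 = -1/6*p**2 - 13/6*p*q - 13/6*p + 7/3 to the basis.

The other S-polynomials (S(f_1,g_3), S(f_2,g_3)) all reduce to 0 modulo the current basis, so we have a Gröbner basis.
Inter-reduce: drop elements whose leading term is divisible by another's, tail-reduce, and make monic.
Reduced Gröbner basis: {p**2 + 13*p*q + 13*p - 14, q**2 - 1/6*p + 1/2*q + 1/6}.

Buchberger on the second generating set:
h_1 = -9*p*q**2 + 3*p**2 + 15*p*q + 24*q**2 + 14*p + 16*q - 22, LT = p*q**2.
h_2 = 12*p*q**2 - 4*p**2 - 20*p*q + 24*q**2 - 28*p + 12*q + 32, LT = p*q**2.

S(h_1,h_2): lcm = p*q**2. S = -14/3*q**2 + 7/9*p - 25/9*q - 2/9.
  leading term q**2: no divisor's leading term divides it; move -14/3*q**2 to the remainder.
  leading term p: no divisor's leading term divides it; move 7/9*p to the remainder.
  leading term q: no divisor's leading term divides it; move -25/9*q to the remainder.
  leading term 1: no divisor's leading term divides it; move -2/9 to the remainder.
  remainder -14/3*q**2 + 7/9*p - 25/9*q - 2/9 ≠ 0; add k_3 = -14/3*q**2 + 7/9*p - 25/9*q - 2/9 to the basis.

S(h_1,k_3): lcm = p*q**2. S = -1/6*p**2 - 95/42*p*q - 8/3*q**2 - 101/63*p - 16/9*q + 22/9.
  leading term p**2: no divisor's leading term divides it; move -1/6*p**2 to the remainder.
  leading term p*q: no divisor's leading term divides it; move -95/42*p*q to the remainder.
  leading term q**2: subtract (4/7)·k_3 from -8/3*q**2 - 101/63*p - 16/9*q + 22/9 → -43/21*p - 4/21*q + 18/7
  leading term p: no divisor's leading term divides it; move -43/21*p to the remainder.
  leading term q: no divisor's leading term divides it; move -4/21*q to the remainder.
  leading term 1: no divisor's leading term divides it; move 18/7 to the remainder.
  remainder -1/6*p**2 - 95/42*p*q - 43/21*p - 4/21*q + 18/7 ≠ 0; add k_4 = -1/6*p**2 - 95/42*p*q - 43/21*p - 4/21*q + 18/7 to the basis.

The other S-polynomials (S(h_2,k_3), S(h_1,k_4), S(h_2,k_4), S(k_3,k_4)) all reduce to 0 modulo the current basis, so we have a Gröbner basis.
Inter-reduce: drop elements whose leading term is divisible by another's, tail-reduce, and make monic.
Reduced Gröbner basis: {p**2 + 95/7*p*q + 86/7*p + 8/7*q - 108/7, q**2 - 1/6*p + 25/42*q + 1/21}.

Since the reduced bases disagree, the two ideals are not the same.

No, the ideals differ.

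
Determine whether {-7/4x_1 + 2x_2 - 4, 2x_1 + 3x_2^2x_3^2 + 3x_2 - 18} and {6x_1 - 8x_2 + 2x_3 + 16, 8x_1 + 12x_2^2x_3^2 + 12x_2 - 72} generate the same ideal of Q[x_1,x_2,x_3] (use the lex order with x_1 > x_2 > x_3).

No, the ideals differ.

Since reduced Gröbner bases are canonical representatives of ideals under a given ordering, it suffices to compute and compare them.
Buchberger on the first generating set:
f_1 = -7/4x_1 + 2x_2 - 4, LT = x_1.
f_2 = 2x_1 + 3x_2^2x_3^2 + 3x_2 - 18, LT = x_1.

S(f_1,f_2): lcm = x_1. S = -3/2x_2^2x_3^2 - 37/14x_2 + 79/7.
  leading term x_2^2x_3^2: no divisor's leading term divides it; move -3/2x_2^2x_3^2 to the remainder.
  leading term x_2: no divisor's leading term divides it; move -37/14x_2 to the remainder.
  leading term 1: no divisor's leading term divides it; move 79/7 to the remainder.
  remainder -3/2x_2^2x_3^2 - 37/14x_2 + 79/7 ≠ 0; add g_3 = -3/2x_2^2x_3^2 - 37/14x_2 + 79/7 to the basis.

The other S-polynomials (S(f_1,g_3), S(f_2,g_3)) all reduce to 0 modulo the current basis, so we have a Gröbner basis.
Inter-reduce: drop elements whose leading term is divisible by another's, tail-reduce, and make monic.
Reduced Gröbner basis: {x_1 - 8/7x_2 + 16/7, x_2^2x_3^2 + 37/21x_2 - 158/21}.

Buchberger on the second generating set:
h_1 = 6x_1 - 8x_2 + 2x_3 + 16, LT = x_1.
h_2 = 8x_1 + 12x_2^2x_3^2 + 12x_2 - 72, LT = x_1.

S(h_1,h_2): lcm = x_1. S = -3/2x_2^2x_3^2 - 17/6x_2 + 1/3x_3 + 35/3.
  leading term x_2^2x_3^2: no divisor's leading term divides it; move -3/2x_2^2x_3^2 to the remainder.
  leading term x_2: no divisor's leading term divides it; move -17/6x_2 to the remainder.
  leading term x_3: no divisor's leading term divides it; move 1/3x_3 to the remainder.
  leading term 1: no divisor's leading term divides it; move 35/3 to the remainder.
  remainder -3/2x_2^2x_3^2 - 17/6x_2 + 1/3x_3 + 35/3 ≠ 0; add k_3 = -3/2x_2^2x_3^2 - 17/6x_2 + 1/3x_3 + 35/3 to the basis.

The other S-polynomials (S(h_1,k_3), S(h_2,k_3)) all reduce to 0 modulo the current basis, so we have a Gröbner basis.
Inter-reduce: drop elements whose leading term is divisible by another's, tail-reduce, and make monic.
Reduced Gröbner basis: {x_1 - 4/3x_2 + 1/3x_3 + 8/3, x_2^2x_3^2 + 17/9x_2 - 2/9x_3 - 70/9}.

Since the reduced bases disagree, the two ideals are not the same.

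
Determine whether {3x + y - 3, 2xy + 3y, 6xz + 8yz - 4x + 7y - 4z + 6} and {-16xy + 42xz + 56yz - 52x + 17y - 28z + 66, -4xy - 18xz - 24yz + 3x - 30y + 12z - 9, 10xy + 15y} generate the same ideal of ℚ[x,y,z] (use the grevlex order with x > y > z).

Since reduced Gröbner bases are canonical representatives of ideals under a given ordering, it suffices to compute and compare them.
Buchberger on the first generating set:
f_1 = 3x + y - 3, LT = x.
f_2 = 2xy + 3y, LT = xy.
f_3 = 6xz + 8yz - 4x + 7y - 4z + 6, LT = xz.

S(f_1,f_2): lcm = xy. S = ⅓y² - 5/2y.
  reduce S modulo (f_1, f_2, f_3):
  remainder ⅓y² - 5/2y ≠ 0; add g_4 = ⅓y² - 5/2y to the basis.

S(f_1,f_3): lcm = xz. S = -yz + ⅔x - 7/6y - ⅓z - 1.
  reduce S modulo (f_1, f_2, f_3, g_4):
  remainder -yz - 25/18y - ⅓z - ⅓ ≠ 0; add g_5 = -yz - 25/18y - ⅓z - ⅓ to the basis.

S(f_2,f_3): lcm = xyz. S = -4/3y²z + ⅔xy - 7/6y² + 13/6yz - y.
  reduce S modulo (f_1, f_2, f_3, g_4, g_5):
  remainder 7/54y + 47/18z + 47/18 ≠ 0; add g_6 = 7/54y + 47/18z + 47/18 to the basis.

S(g_5,g_6): lcm = yz. S = -141/7z² + 25/18y - 416/21z + ⅓.
  reduce S modulo (f_1, f_2, f_3, g_4, g_5, g_6):
  remainder -141/7z² - 669/14z - 387/14 ≠ 0; add g_7 = -141/7z² - 669/14z - 387/14 to the basis.

The other S-polynomials (S(f_1,g_4), S(f_2,g_4), S(f_3,g_4), S(f_1,g_5), S(f_2,g_5), S(f_3,g_5), S(g_4,g_5), S(f_1,g_6), S(f_2,g_6), S(f_3,g_6), S(g_4,g_6), S(f_1,g_7), S(f_2,g_7), S(f_3,g_7), S(g_4,g_7), S(g_5,g_7), S(g_6,g_7)) all reduce to 0 modulo the current basis, so we have a Gröbner basis.
Inter-reduce: drop elements whose leading term is divisible by another's, tail-reduce, and make monic.
Reduced Gröbner basis: {z² + 223/94z + 129/94, x - 47/7z - 54/7, y + 141/7z + 141/7}.

Buchberger on the second generating set:
h_1 = -16xy + 42xz + 56yz - 52x + 17y - 28z + 66, LT = xy.
h_2 = -4xy - 18xz - 24yz + 3x - 30y + 12z - 9, LT = xy.
h_3 = 10xy + 15y, LT = xy.

S(h_1,h_2): lcm = xy. S = -57/8xz - 19/2yz + 4x - 137/16y + 19/4z - 51/8.
  reduce S modulo (h_1, h_2, h_3):
  remainder -57/8xz - 19/2yz + 4x - 137/16y + 19/4z - 51/8 ≠ 0; add k_4 = -57/8xz - 19/2yz + 4x - 137/16y + 19/4z - 51/8 to the basis.

S(h_1,h_3): lcm = xy. S = -21/8xz - 7/2yz + 13/4x - 41/16y + 7/4z - 33/8.
  reduce S modulo (h_1, h_2, h_3, k_4):
  remainder 135/76x + 45/76y - 135/76 ≠ 0; add k_5 = 135/76x + 45/76y - 135/76 to the basis.

S(h_1,k_4): lcm = xyz. S = -4/3y²z - 21/8xz² - 7/2yz² + 32/57xy - 137/114y² + 13/4xz - 19/48yz + 7/4z² - 17/19y - 33/8z.
  reduce S modulo (h_1, h_2, h_3, k_4, k_5):
  remainder -4/3y²z - 137/114y² + 89/228yz - 639/152y - 45/76z - 45/76 ≠ 0; add k_6 = -4/3y²z - 137/114y² + 89/228yz - 639/152y - 45/76z - 45/76 to the basis.

S(h_3,k_4): lcm = xyz. S = -4/3y²z + 32/57xy - 137/114y² + 13/6yz - 17/19y.
  reduce S modulo (h_1, h_2, h_3, k_4, k_5, k_6):
  remainder 135/76yz + 375/152y + 45/76z + 45/76 ≠ 0; add k_7 = 135/76yz + 375/152y + 45/76z + 45/76 to the basis.

S(h_1,k_5): lcm = xy. S = -⅓y² - 21/8xz - 7/2yz + 13/4x - 1/16y + 7/4z - 33/8.
  reduce S modulo (h_1, h_2, h_3, k_4, k_5, k_6, k_7):
  remainder -⅓y² + 5/2y ≠ 0; add k_8 = -⅓y² + 5/2y to the basis.

S(h_3,k_6): lcm = xy²z. S = -137/152xy² + 89/304xyz + 3/2y²z - 1917/608xy - 135/304xz - 135/304x.
  reduce S modulo (h_1, h_2, h_3, k_4, k_5, k_6, k_7, k_8):
  remainder -35/608y - 705/608z - 705/608 ≠ 0; add k_9 = -35/608y - 705/608z - 705/608 to the basis.

S(k_6,k_9): lcm = y²z. S = -141/7yz² + 137/152y² - 43487/2128yz + 1917/608y + 135/304z + 135/304.
  reduce S modulo (h_1, h_2, h_3, k_4, k_5, k_6, k_7, k_8, k_9):
  remainder 47/7z² + 223/14z + 129/14 ≠ 0; add k_10 = 47/7z² + 223/14z + 129/14 to the basis.

The other S-polynomials (S(h_2,h_3), S(h_2,k_4), S(h_2,k_5), S(h_3,k_5), S(k_4,k_5), S(h_1,k_6), S(h_2,k_6), S(k_4,k_6), S(k_5,k_6), S(h_1,k_7), S(h_2,k_7), S(h_3,k_7), S(k_4,k_7), S(k_5,k_7), S(k_6,k_7), S(h_1,k_8), S(h_2,k_8), S(h_3,k_8), S(k_4,k_8), S(k_5,k_8), S(k_6,k_8), S(k_7,k_8), S(h_1,k_9), S(h_2,k_9), S(h_3,k_9), S(k_4,k_9), S(k_5,k_9), S(k_7,k_9), S(k_8,k_9), S(h_1,k_10), S(h_2,k_10), S(h_3,k_10), S(k_4,k_10), S(k_5,k_10), S(k_6,k_10), S(k_7,k_10), S(k_8,k_10), S(k_9,k_10)) all reduce to 0 modulo the current basis, so we have a Gröbner basis.
Inter-reduce: drop elements whose leading term is divisible by another's, tail-reduce, and make monic.
Reduced Gröbner basis: {z² + 223/94z + 129/94, x - 47/7z - 54/7, y + 141/7z + 141/7}.

Same reduced basis, so the two generating sets span the same ideal.

Yes, the ideals are equal.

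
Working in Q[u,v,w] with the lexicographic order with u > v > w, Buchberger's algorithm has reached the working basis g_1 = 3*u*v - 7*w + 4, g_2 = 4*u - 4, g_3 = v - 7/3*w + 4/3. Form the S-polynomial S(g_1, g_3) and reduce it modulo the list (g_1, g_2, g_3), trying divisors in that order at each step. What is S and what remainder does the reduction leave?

lcm(LM(g_1), LM(g_3)) = u*v.
S = (lcm/LT(g_1))·g_1 − (lcm/LT(g_3))·g_3 = 7/3*u*w - 4/3*u - 7/3*w + 4/3.
Reduce S modulo (g_1, g_2, g_3) in that order:
  leading term u*w: subtract (7/12*w)·g_2 from 7/3*u*w - 4/3*u - 7/3*w + 4/3 → -4/3*u + 4/3
  leading term u: subtract (-1/3)·g_2 from -4/3*u + 4/3 → 0
The remainder is 0, so this S-polynomial contributes no new basis element.

S(g_1, g_3) = 7/3*u*w - 4/3*u - 7/3*w + 4/3; remainder on division = 0.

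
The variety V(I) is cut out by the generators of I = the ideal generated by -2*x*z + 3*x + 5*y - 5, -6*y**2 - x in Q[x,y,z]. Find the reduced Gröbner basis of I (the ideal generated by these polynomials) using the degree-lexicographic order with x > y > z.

f_1 = -2*x*z + 3*x + 5*y - 5, LT = x*z.
f_2 = -6*y**2 - x, LT = y**2.

The S-polynomials (S(f_1,f_2)) all reduce to 0 modulo the current basis, so we have a Gröbner basis.

G = {x*z - 3/2*x - 5/2*y + 5/2, y**2 + 1/6*x}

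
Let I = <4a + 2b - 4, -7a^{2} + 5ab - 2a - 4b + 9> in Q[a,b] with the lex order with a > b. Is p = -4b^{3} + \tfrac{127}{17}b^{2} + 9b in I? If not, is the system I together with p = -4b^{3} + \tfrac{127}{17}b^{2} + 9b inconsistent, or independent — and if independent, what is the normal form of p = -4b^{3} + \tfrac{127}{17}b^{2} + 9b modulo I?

First compute the reduced Gröbner basis of I by Buchberger's algorithm.
f_1 = 4a + 2b - 4, LT = a.
f_2 = -7a^{2} + 5ab - 2a - 4b + 9, LT = a^{2}.

S(f_1,f_2): lcm = a^{2}. S = \tfrac{17}{14}ab - \tfrac{9}{7}a - \tfrac{4}{7}b + \tfrac{9}{7}.
  leading term ab: subtract (\tfrac{17}{56}b)·f_1 from \tfrac{17}{14}ab - \tfrac{9}{7}a - \tfrac{4}{7}b + \tfrac{9}{7} → -\tfrac{9}{7}a - \tfrac{17}{28}b^{2} + \tfrac{9}{14}b + \tfrac{9}{7}
  leading term a: subtract (-\tfrac{9}{28})·f_1 from -\tfrac{9}{7}a - \tfrac{17}{28}b^{2} + \tfrac{9}{14}b + \tfrac{9}{7} → -\tfrac{17}{28}b^{2} + \tfrac{9}{7}b
  leading term b^{2}: no divisor's leading term divides it; move -\tfrac{17}{28}b^{2} to the remainder.
  leading term b: no divisor's leading term divides it; move \tfrac{9}{7}b to the remainder.
  remainder -\tfrac{17}{28}b^{2} + \tfrac{9}{7}b ≠ 0; add h_3 = -\tfrac{17}{28}b^{2} + \tfrac{9}{7}b to the basis.

The other S-polynomials (S(f_1,h_3), S(f_2,h_3)) all reduce to 0 modulo the current basis, so we have a Gröbner basis.
Inter-reduce: drop elements whose leading term is divisible by another's, tail-reduce, and make monic.
Reduced Gröbner basis: {a + \tfrac{1}{2}b - 1, b^{2} - \tfrac{36}{17}b}.
Label its elements g_1 = a + \tfrac{1}{2}b - 1, g_2 = b^{2} - \tfrac{36}{17}b.

Reduce p = -4b^{3} + \tfrac{127}{17}b^{2} + 9b modulo G:
  leading term b^{3}: subtract (-4b)·g_2 from -4b^{3} + \tfrac{127}{17}b^{2} + 9b → -b^{2} + 9b
  leading term b^{2}: subtract (-1)·g_2 from -b^{2} + 9b → \tfrac{117}{17}b
  leading term b: no divisor's leading term divides it; move \tfrac{117}{17}b to the remainder.
  normal form = \tfrac{117}{17}b.
The normal form is nonzero, so p ∉ I. Since p minus its normal form lies in I, I + (p) = I + (r) where r = \tfrac{117}{17}b; decide whether this ideal is the whole ring.
Run Buchberger on G together with r (pairs among the g_i already reduce to 0 since G is a Gröbner basis):
g_1 = a + \tfrac{1}{2}b - 1, LT = a.
g_2 = b^{2} - \tfrac{36}{17}b, LT = b^{2}.
r = \tfrac{117}{17}b, LT = b.

The S-polynomials (S(g_1,g_2), S(g_1,r), S(g_2,r)) all reduce to 0 modulo the current basis, so we have a Gröbner basis.
Inter-reduce: drop elements whose leading term is divisible by another's, tail-reduce, and make monic.
Reduced Gröbner basis: {a - 1, b}.
The reduced Gröbner basis of I + (p) is {a - 1, b} ≠ {1}, a proper ideal, so the enlarged system stays consistent: p is independent of I, with normal form \tfrac{117}{17}b.

Ideal membership is decidable via reduction modulo a Gröbner basis.

-4b^{3} + \tfrac{127}{17}b^{2} + 9b is independent of I; its normal form modulo I is \tfrac{117}{17}b.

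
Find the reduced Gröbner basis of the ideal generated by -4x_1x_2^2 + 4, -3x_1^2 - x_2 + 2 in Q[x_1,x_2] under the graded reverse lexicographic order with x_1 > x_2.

G = {x_1x_2^2 - 1, x_2^3 - 2x_2^2 + 3x_1, x_1^2 + 1/3x_2 - 2/3}

f_1 = -4x_1x_2^2 + 4, LT = x_1x_2^2.
f_2 = -3x_1^2 - x_2 + 2, LT = x_1^2.

S(f_1,f_2): lcm = x_1^2x_2^2. S = -1/3x_2^3 + 2/3x_2^2 - x_1.
  leading term x_2^3: no divisor's leading term divides it; move -1/3x_2^3 to the remainder.
  leading term x_2^2: no divisor's leading term divides it; move 2/3x_2^2 to the remainder.
  leading term x_1: no divisor's leading term divides it; move -x_1 to the remainder.
  remainder -1/3x_2^3 + 2/3x_2^2 - x_1 ≠ 0; add g_3 = -1/3x_2^3 + 2/3x_2^2 - x_1 to the basis.

The other S-polynomials (S(f_1,g_3), S(f_2,g_3)) all reduce to 0 modulo the current basis, so we have a Gröbner basis.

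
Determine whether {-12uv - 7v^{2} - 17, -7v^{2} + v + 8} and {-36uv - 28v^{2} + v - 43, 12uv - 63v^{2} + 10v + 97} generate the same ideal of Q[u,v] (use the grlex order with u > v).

Yes, the ideals are equal.

Equality of ideals is decidable: compute both reduced Gröbner bases (unique for the ordering) and check whether they agree.
Buchberger on the first generating set:
f_1 = -12uv - 7v^{2} - 17, LT = uv.
f_2 = -7v^{2} + v + 8, LT = v^{2}.

S(f_1,f_2): lcm = uv^{2}. S = \tfrac{7}{12}v^{3} + \tfrac{1}{7}uv + \tfrac{8}{7}u + \tfrac{17}{12}v.
  leading term v^{3}: subtract (-\tfrac{1}{12}v)·f_2 from \tfrac{7}{12}v^{3} + \tfrac{1}{7}uv + \tfrac{8}{7}u + \tfrac{17}{12}v → \tfrac{1}{7}uv + \tfrac{1}{12}v^{2} + \tfrac{8}{7}u + \tfrac{25}{12}v
  leading term uv: subtract (-\tfrac{1}{84})·f_1 from \tfrac{1}{7}uv + \tfrac{1}{12}v^{2} + \tfrac{8}{7}u + \tfrac{25}{12}v → \tfrac{8}{7}u + \tfrac{25}{12}v - \tfrac{17}{84}
  leading term u: no divisor's leading term divides it; move \tfrac{8}{7}u to the remainder.
  leading term v: no divisor's leading term divides it; move \tfrac{25}{12}v to the remainder.
  leading term 1: no divisor's leading term divides it; move -\tfrac{17}{84} to the remainder.
  remainder \tfrac{8}{7}u + \tfrac{25}{12}v - \tfrac{17}{84} ≠ 0; add g_3 = \tfrac{8}{7}u + \tfrac{25}{12}v - \tfrac{17}{84} to the basis.

The other S-polynomials (S(f_1,g_3), S(f_2,g_3)) all reduce to 0 modulo the current basis, so we have a Gröbner basis.
Inter-reduce: drop elements whose leading term is divisible by another's, tail-reduce, and make monic.
Reduced Gröbner basis: {v^{2} - \tfrac{1}{7}v - \tfrac{8}{7}, u + \tfrac{175}{96}v - \tfrac{17}{96}}.

Buchberger on the second generating set:
h_1 = -36uv - 28v^{2} + v - 43, LT = uv.
h_2 = 12uv - 63v^{2} + 10v + 97, LT = uv.

S(h_1,h_2): lcm = uv. S = \tfrac{217}{36}v^{2} - \tfrac{31}{36}v - \tfrac{62}{9}.
  leading term v^{2}: no divisor's leading term divides it; move \tfrac{217}{36}v^{2} to the remainder.
  leading term v: no divisor's leading term divides it; move -\tfrac{31}{36}v to the remainder.
  leading term 1: no divisor's leading term divides it; move -\tfrac{62}{9} to the remainder.
  remainder \tfrac{217}{36}v^{2} - \tfrac{31}{36}v - \tfrac{62}{9} ≠ 0; add k_3 = \tfrac{217}{36}v^{2} - \tfrac{31}{36}v - \tfrac{62}{9} to the basis.

S(h_1,k_3): lcm = uv^{2}. S = \tfrac{7}{9}v^{3} + \tfrac{1}{7}uv - \tfrac{1}{36}v^{2} + \tfrac{8}{7}u + \tfrac{43}{36}v.
  leading term v^{3}: subtract (\tfrac{4}{31}v)·k_3 from \tfrac{7}{9}v^{3} + \tfrac{1}{7}uv - \tfrac{1}{36}v^{2} + \tfrac{8}{7}u + \tfrac{43}{36}v → \tfrac{1}{7}uv + \tfrac{1}{12}v^{2} + \tfrac{8}{7}u + \tfrac{25}{12}v
  leading term uv: subtract (-\tfrac{1}{252})·h_1 from \tfrac{1}{7}uv + \tfrac{1}{12}v^{2} + \tfrac{8}{7}u + \tfrac{25}{12}v → -\tfrac{1}{36}v^{2} + \tfrac{8}{7}u + \tfrac{263}{126}v - \tfrac{43}{252}
  leading term v^{2}: subtract (-\tfrac{1}{217})·k_3 from -\tfrac{1}{36}v^{2} + \tfrac{8}{7}u + \tfrac{263}{126}v - \tfrac{43}{252} → \tfrac{8}{7}u + \tfrac{25}{12}v - \tfrac{17}{84}
  leading term u: no divisor's leading term divides it; move \tfrac{8}{7}u to the remainder.
  leading term v: no divisor's leading term divides it; move \tfrac{25}{12}v to the remainder.
  leading term 1: no divisor's leading term divides it; move -\tfrac{17}{84} to the remainder.
  remainder \tfrac{8}{7}u + \tfrac{25}{12}v - \tfrac{17}{84} ≠ 0; add k_4 = \tfrac{8}{7}u + \tfrac{25}{12}v - \tfrac{17}{84} to the basis.

The other S-polynomials (S(h_2,k_3), S(h_1,k_4), S(h_2,k_4), S(k_3,k_4)) all reduce to 0 modulo the current basis, so we have a Gröbner basis.
Inter-reduce: drop elements whose leading term is divisible by another's, tail-reduce, and make monic.
Reduced Gröbner basis: {v^{2} - \tfrac{1}{7}v - \tfrac{8}{7}, u + \tfrac{175}{96}v - \tfrac{17}{96}}.

The two bases agree; hence the ideals are identical.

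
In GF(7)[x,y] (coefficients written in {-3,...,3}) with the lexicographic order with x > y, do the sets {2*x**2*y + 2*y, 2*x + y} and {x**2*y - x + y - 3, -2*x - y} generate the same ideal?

No, the ideals differ.

Since reduced Gröbner bases are canonical representatives of ideals under a given ordering, it suffices to compute and compare them.
Buchberger on the first generating set:
f_1 = 2*x**2*y + 2*y, LT = x**2*y.
f_2 = 2*x + y, LT = x.

S(f_1,f_2): lcm = x**2*y. S = 3*x*y**2 + y.
  reduce S modulo (f_1, f_2):
  remainder 2*y**3 + y ≠ 0; add g_3 = 2*y**3 + y to the basis.

The other S-polynomials (S(f_1,g_3), S(f_2,g_3)) all reduce to 0 modulo the current basis, so we have a Gröbner basis.
Inter-reduce: drop elements whose leading term is divisible by another's, tail-reduce, and make monic.
Reduced Gröbner basis: {x - 3*y, y**3 - 3*y}.

Buchberger on the second generating set:
h_1 = x**2*y - x + y - 3, LT = x**2*y.
h_2 = -2*x - y, LT = x.

S(h_1,h_2): lcm = x**2*y. S = 3*x*y**2 - x + y - 3.
  reduce S modulo (h_1, h_2):
  remainder 2*y**3 - 2*y - 3 ≠ 0; add k_3 = 2*y**3 - 2*y - 3 to the basis.

The other S-polynomials (S(h_1,k_3), S(h_2,k_3)) all reduce to 0 modulo the current basis, so we have a Gröbner basis.
Inter-reduce: drop elements whose leading term is divisible by another's, tail-reduce, and make monic.
Reduced Gröbner basis: {x - 3*y, y**3 - y + 2}.

These differ, so the ideals are not equal.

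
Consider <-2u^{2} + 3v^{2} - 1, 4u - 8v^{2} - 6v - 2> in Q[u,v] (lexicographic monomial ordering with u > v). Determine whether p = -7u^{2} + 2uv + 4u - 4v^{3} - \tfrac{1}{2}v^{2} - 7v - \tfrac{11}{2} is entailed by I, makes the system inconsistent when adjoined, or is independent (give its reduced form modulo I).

First compute the reduced Gröbner basis of I by Buchberger's algorithm.
f_1 = -2u^{2} + 3v^{2} - 1, LT = u^{2}.
f_2 = 4u - 8v^{2} - 6v - 2, LT = u.

S(f_1,f_2): lcm = u^{2}. S = 2uv^{2} + \tfrac{3}{2}uv + \tfrac{1}{2}u - \tfrac{3}{2}v^{2} + \tfrac{1}{2}.
  leading term uv^{2}: subtract (\tfrac{1}{2}v^{2})·f_2 from 2uv^{2} + \tfrac{3}{2}uv + \tfrac{1}{2}u - \tfrac{3}{2}v^{2} + \tfrac{1}{2} → \tfrac{3}{2}uv + \tfrac{1}{2}u + 4v^{4} + 3v^{3} - \tfrac{1}{2}v^{2} + \tfrac{1}{2}
  leading term uv: subtract (\tfrac{3}{8}v)·f_2 from \tfrac{3}{2}uv + \tfrac{1}{2}u + 4v^{4} + 3v^{3} - \tfrac{1}{2}v^{2} + \tfrac{1}{2} → \tfrac{1}{2}u + 4v^{4} + 6v^{3} + \tfrac{7}{4}v^{2} + \tfrac{3}{4}v + \tfrac{1}{2}
  leading term u: subtract (\tfrac{1}{8})·f_2 from \tfrac{1}{2}u + 4v^{4} + 6v^{3} + \tfrac{7}{4}v^{2} + \tfrac{3}{4}v + \tfrac{1}{2} → 4v^{4} + 6v^{3} + \tfrac{11}{4}v^{2} + \tfrac{3}{2}v + \tfrac{3}{4}
  leading term v^{4}: no divisor's leading term divides it; move 4v^{4} to the remainder.
  leading term v^{3}: no divisor's leading term divides it; move 6v^{3} to the remainder.
  leading term v^{2}: no divisor's leading term divides it; move \tfrac{11}{4}v^{2} to the remainder.
  leading term v: no divisor's leading term divides it; move \tfrac{3}{2}v to the remainder.
  leading term 1: no divisor's leading term divides it; move \tfrac{3}{4} to the remainder.
  remainder 4v^{4} + 6v^{3} + \tfrac{11}{4}v^{2} + \tfrac{3}{2}v + \tfrac{3}{4} ≠ 0; add h_3 = 4v^{4} + 6v^{3} + \tfrac{11}{4}v^{2} + \tfrac{3}{2}v + \tfrac{3}{4} to the basis.

The other S-polynomials (S(f_1,h_3), S(f_2,h_3)) all reduce to 0 modulo the current basis, so we have a Gröbner basis.
Inter-reduce: drop elements whose leading term is divisible by another's, tail-reduce, and make monic.
Reduced Gröbner basis: {u - 2v^{2} - \tfrac{3}{2}v - \tfrac{1}{2}, v^{4} + \tfrac{3}{2}v^{3} + \tfrac{11}{16}v^{2} + \tfrac{3}{8}v + \tfrac{3}{16}}.
Label its elements g_1 = u - 2v^{2} - \tfrac{3}{2}v - \tfrac{1}{2}, g_2 = v^{4} + \tfrac{3}{2}v^{3} + \tfrac{11}{16}v^{2} + \tfrac{3}{8}v + \tfrac{3}{16}.

Reduce p = -7u^{2} + 2uv + 4u - 4v^{3} - \tfrac{1}{2}v^{2} - 7v - \tfrac{11}{2} modulo G:
  leading term u^{2}: subtract (-7u)·g_1 from -7u^{2} + 2uv + 4u - 4v^{3} - \tfrac{1}{2}v^{2} - 7v - \tfrac{11}{2} → -14uv^{2} - \tfrac{17}{2}uv + \tfrac{1}{2}u - 4v^{3} - \tfrac{1}{2}v^{2} - 7v - \tfrac{11}{2}
  leading term uv^{2}: subtract (-14v^{2})·g_1 from -14uv^{2} - \tfrac{17}{2}uv + \tfrac{1}{2}u - 4v^{3} - \tfrac{1}{2}v^{2} - 7v - \tfrac{11}{2} → -\tfrac{17}{2}uv + \tfrac{1}{2}u - 28v^{4} - 25v^{3} - \tfrac{15}{2}v^{2} - 7v - \tfrac{11}{2}
  leading term uv: subtract (-\tfrac{17}{2}v)·g_1 from -\tfrac{17}{2}uv + \tfrac{1}{2}u - 28v^{4} - 25v^{3} - \tfrac{15}{2}v^{2} - 7v - \tfrac{11}{2} → \tfrac{1}{2}u - 28v^{4} - 42v^{3} - \tfrac{81}{4}v^{2} - \tfrac{45}{4}v - \tfrac{11}{2}
  leading term u: subtract (\tfrac{1}{2})·g_1 from \tfrac{1}{2}u - 28v^{4} - 42v^{3} - \tfrac{81}{4}v^{2} - \tfrac{45}{4}v - \tfrac{11}{2} → -28v^{4} - 42v^{3} - \tfrac{77}{4}v^{2} - \tfrac{21}{2}v - \tfrac{21}{4}
  leading term v^{4}: subtract (-28)·g_2 from -28v^{4} - 42v^{3} - \tfrac{77}{4}v^{2} - \tfrac{21}{2}v - \tfrac{21}{4} → 0
  normal form = 0.
Since the normal form is 0, p ∈ I.

-7u^{2} + 2uv + 4u - 4v^{3} - \tfrac{1}{2}v^{2} - 7v - \tfrac{11}{2} lies in I (it reduces to 0).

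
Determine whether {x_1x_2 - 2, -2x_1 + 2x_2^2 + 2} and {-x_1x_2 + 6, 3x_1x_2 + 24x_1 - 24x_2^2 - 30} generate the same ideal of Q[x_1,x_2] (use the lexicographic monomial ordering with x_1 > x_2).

For a fixed monomial order, each ideal has a unique reduced Gröbner basis; comparing bases decides equality.
Buchberger on the first generating set:
f_1 = x_1x_2 - 2, LT = x_1x_2.
f_2 = -2x_1 + 2x_2^2 + 2, LT = x_1.

S(f_1,f_2): lcm = x_1x_2. S = x_2^3 + x_2 - 2.
  reduce S modulo (f_1, f_2):
  remainder x_2^3 + x_2 - 2 ≠ 0; add g_3 = x_2^3 + x_2 - 2 to the basis.

The other S-polynomials (S(f_1,g_3), S(f_2,g_3)) all reduce to 0 modulo the current basis, so we have a Gröbner basis.
Inter-reduce: drop elements whose leading term is divisible by another's, tail-reduce, and make monic.
Reduced Gröbner basis: {x_1 - x_2^2 - 1, x_2^3 + x_2 - 2}.

Buchberger on the second generating set:
h_1 = -x_1x_2 + 6, LT = x_1x_2.
h_2 = 3x_1x_2 + 24x_1 - 24x_2^2 - 30, LT = x_1x_2.

S(h_1,h_2): lcm = x_1x_2. S = -8x_1 + 8x_2^2 + 4.
  reduce S modulo (h_1, h_2):
  remainder -8x_1 + 8x_2^2 + 4 ≠ 0; add k_3 = -8x_1 + 8x_2^2 + 4 to the basis.

S(h_1,k_3): lcm = x_1x_2. S = x_2^3 + 1/2x_2 - 6.
  reduce S modulo (h_1, h_2, k_3):
  remainder x_2^3 + 1/2x_2 - 6 ≠ 0; add k_4 = x_2^3 + 1/2x_2 - 6 to the basis.

The other S-polynomials (S(h_2,k_3), S(h_1,k_4), S(h_2,k_4), S(k_3,k_4)) all reduce to 0 modulo the current basis, so we have a Gröbner basis.
Inter-reduce: drop elements whose leading term is divisible by another's, tail-reduce, and make monic.
Reduced Gröbner basis: {x_1 - x_2^2 - 1/2, x_2^3 + 1/2x_2 - 6}.

Since the reduced bases disagree, the two ideals are not the same.
The same test decides containment: I ⊆ J iff every generator of I reduces to 0 modulo a Gröbner basis of J.

No, the ideals differ.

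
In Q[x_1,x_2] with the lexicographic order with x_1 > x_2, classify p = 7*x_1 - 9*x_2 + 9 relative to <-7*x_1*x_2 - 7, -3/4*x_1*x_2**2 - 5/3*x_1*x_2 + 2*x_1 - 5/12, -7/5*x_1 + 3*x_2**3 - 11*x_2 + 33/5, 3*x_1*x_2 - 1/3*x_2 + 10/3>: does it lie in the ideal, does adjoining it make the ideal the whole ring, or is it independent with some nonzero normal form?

First compute the reduced Gröbner basis of I by Buchberger's algorithm.
f_1 = -7*x_1*x_2 - 7, LT = x_1*x_2.
f_2 = -3/4*x_1*x_2**2 - 5/3*x_1*x_2 + 2*x_1 - 5/12, LT = x_1*x_2**2.
f_3 = -7/5*x_1 + 3*x_2**3 - 11*x_2 + 33/5, LT = x_1.
f_4 = 3*x_1*x_2 - 1/3*x_2 + 10/3, LT = x_1*x_2.

S(f_1,f_2): lcm = x_1*x_2**2. S = -20/9*x_1*x_2 + 8/3*x_1 + x_2 - 5/9.
  leading term x_1*x_2: subtract (20/63)·f_1 from -20/9*x_1*x_2 + 8/3*x_1 + x_2 - 5/9 → 8/3*x_1 + x_2 + 5/3
  leading term x_1: subtract (-40/21)·f_3 from 8/3*x_1 + x_2 + 5/3 → 40/7*x_2**3 - 419/21*x_2 + 299/21
  leading term x_2**3: no divisor's leading term divides it; move 40/7*x_2**3 to the remainder.
  leading term x_2: no divisor's leading term divides it; move -419/21*x_2 to the remainder.
  leading term 1: no divisor's leading term divides it; move 299/21 to the remainder.
  remainder 40/7*x_2**3 - 419/21*x_2 + 299/21 ≠ 0; add h_5 = 40/7*x_2**3 - 419/21*x_2 + 299/21 to the basis.

S(f_1,f_3): lcm = x_1*x_2. S = 15/7*x_2**4 - 55/7*x_2**2 + 33/7*x_2 + 1.
  leading term x_2**4: subtract (3/8*x_2)·h_5 from 15/7*x_2**4 - 55/7*x_2**2 + 33/7*x_2 + 1 → -3/8*x_2**2 - 5/8*x_2 + 1
  leading term x_2**2: no divisor's leading term divides it; move -3/8*x_2**2 to the remainder.
  leading term x_2: no divisor's leading term divides it; move -5/8*x_2 to the remainder.
  leading term 1: no divisor's leading term divides it; move 1 to the remainder.
  remainder -3/8*x_2**2 - 5/8*x_2 + 1 ≠ 0; add h_6 = -3/8*x_2**2 - 5/8*x_2 + 1 to the basis.

S(f_1,f_4): lcm = x_1*x_2. S = 1/9*x_2 - 1/9.
  leading term x_2: no divisor's leading term divides it; move 1/9*x_2 to the remainder.
  leading term 1: no divisor's leading term divides it; move -1/9 to the remainder.
  remainder 1/9*x_2 - 1/9 ≠ 0; add h_7 = 1/9*x_2 - 1/9 to the basis.

The other S-polynomials (S(f_2,f_3), S(f_2,f_4), S(f_3,f_4), S(f_1,h_5), S(f_2,h_5), S(f_3,h_5), S(f_4,h_5), S(f_1,h_6), S(f_2,h_6), S(f_3,h_6), S(f_4,h_6), S(h_5,h_6), S(f_1,h_7), S(f_2,h_7), S(f_3,h_7), S(f_4,h_7), S(h_5,h_7), S(h_6,h_7)) all reduce to 0 modulo the current basis, so we have a Gröbner basis.
Inter-reduce: drop elements whose leading term is divisible by another's, tail-reduce, and make monic.
Reduced Gröbner basis: {x_1 + 1, x_2 - 1}.
Label its elements g_1 = x_1 + 1, g_2 = x_2 - 1.

Reduce p = 7*x_1 - 9*x_2 + 9 modulo G:
  leading term x_1: subtract (7)·g_1 from 7*x_1 - 9*x_2 + 9 → -9*x_2 + 2
  leading term x_2: subtract (-9)·g_2 from -9*x_2 + 2 → -7
  leading term 1: no divisor's leading term divides it; move -7 to the remainder.
  normal form = -7.
The normal form is nonzero, so p ∉ I. Since p minus its normal form lies in I, I + (p) = I + (r) where r = -7; decide whether this ideal is the whole ring.
Here r = -7 is a nonzero constant, hence a unit: 1 ∈ I + (p), the Gröbner basis of I + (p) is {1}, and the enlarged system has no common solution — adjoining p is inconsistent.

Adjoining 7*x_1 - 9*x_2 + 9 makes the ideal the whole ring: the system is inconsistent.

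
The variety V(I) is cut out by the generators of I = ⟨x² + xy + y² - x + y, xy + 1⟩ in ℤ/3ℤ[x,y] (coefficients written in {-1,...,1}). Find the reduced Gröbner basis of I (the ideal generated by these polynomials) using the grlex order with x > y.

G = {y³ + y² - x - y + 1, x² + y² - x + y - 1, xy + 1}

This is the nonlinear analogue of row-reducing a linear system.

f_1 = x² + xy + y² - x + y, LT = x².
f_2 = xy + 1, LT = xy.

S(f_1,f_2): lcm = x²y. S = xy² + y³ - xy + y² - x.
  leading term xy²: subtract (y)·f_2 from xy² + y³ - xy + y² - x → y³ - xy + y² - x - y
  leading term y³: no divisor's leading term divides it; move y³ to the remainder.
  leading term xy: subtract (-1)·f_2 from -xy + y² - x - y → y² - x - y + 1
  leading term y²: no divisor's leading term divides it; move y² to the remainder.
  leading term x: no divisor's leading term divides it; move -x to the remainder.
  leading term y: no divisor's leading term divides it; move -y to the remainder.
  leading term 1: no divisor's leading term divides it; move 1 to the remainder.
  remainder y³ + y² - x - y + 1 ≠ 0; add g_3 = y³ + y² - x - y + 1 to the basis.

S(f_1,g_3): leading monomials are coprime, so the S-polynomial reduces to 0 (Buchberger's first criterion).
S(f_2,g_3): lcm = xy³. S = -xy² + x² + xy + y² - x.
  leading term xy²: subtract (-y)·f_2 from -xy² + x² + xy + y² - x → x² + xy + y² - x + y
  leading term x²: subtract (1)·f_1 from x² + xy + y² - x + y → 0
  remainder 0.

Every S-polynomial of the final basis reduces to 0, so we have a Gröbner basis.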